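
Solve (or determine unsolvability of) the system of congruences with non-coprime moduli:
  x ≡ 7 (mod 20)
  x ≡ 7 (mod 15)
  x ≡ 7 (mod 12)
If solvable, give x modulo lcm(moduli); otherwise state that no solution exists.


Moduli 20, 15, 12 are not pairwise coprime, so CRT works modulo lcm(m_i) when all pairwise compatibility conditions hold.
Pairwise compatibility: gcd(m_i, m_j) must divide a_i - a_j for every pair.
Merge one congruence at a time:
  Start: x ≡ 7 (mod 20).
  Combine with x ≡ 7 (mod 15): gcd(20, 15) = 5; 7 - 7 = 0, which IS divisible by 5, so compatible.
    Write x = 7 + 20·t and substitute into x ≡ 7 (mod 15): 20·t ≡ 7 − 7 = 0 (mod 15).
    Divide the congruence (and modulus) by g = 5: 4·t ≡ 0 (mod 3).
    Reduce coefficients mod 3: 1·t ≡ 0 (mod 3).
    So t ≡ 0 (mod 3).
    Then x = 7 + 20·0 = 7, valid modulo lcm(20, 15) = 60: x ≡ 7 (mod 60).
  Combine with x ≡ 7 (mod 12): gcd(60, 12) = 12; 7 - 7 = 0, which IS divisible by 12, so compatible.
    Write x = 7 + 60·t and substitute into x ≡ 7 (mod 12): 60·t ≡ 7 − 7 = 0 (mod 12).
    Divide the congruence (and modulus) by g = 12: 5·t ≡ 0 (mod 1).
    Modulo 1 every t works; take t = 0.
    Then x = 7 + 60·0 = 7, valid modulo lcm(60, 12) = 60: x ≡ 7 (mod 60).
Verify: 7 mod 20 = 7, 7 mod 15 = 7, 7 mod 12 = 7.

x ≡ 7 (mod 60).


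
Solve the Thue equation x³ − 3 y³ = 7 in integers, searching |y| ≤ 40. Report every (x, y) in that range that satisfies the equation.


The equation is x³ - 3y³ = 7. For fixed y, x³ = 3·y³ + 7, so a solution requires the RHS to be a perfect cube.
Strategy: iterate y from -40 to 40, compute RHS = 3·y³ + 7, and check whether it is a (positive or negative) perfect cube.
Check small values of y:
  y = 0: RHS = 7 is not a perfect cube.
  y = 1: RHS = 10 is not a perfect cube.
  y = -1: RHS = 4 is not a perfect cube.
  y = 2: RHS = 31 is not a perfect cube.
  y = -2: RHS = -17 is not a perfect cube.
  y = 3: RHS = 88 is not a perfect cube.
  y = -3: RHS = -74 is not a perfect cube.
Continuing the search up to |y| = 40 finds no solutions either.
No (x, y) in the scanned range satisfies the equation.

No integer solutions with |y| ≤ 40.


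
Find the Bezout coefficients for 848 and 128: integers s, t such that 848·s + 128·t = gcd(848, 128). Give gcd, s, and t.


Euclidean algorithm on (848, 128) — divide until remainder is 0:
  848 = 6 · 128 + 80
  128 = 1 · 80 + 48
  80 = 1 · 48 + 32
  48 = 1 · 32 + 16
  32 = 2 · 16 + 0
gcd(848, 128) = 16.
Track Bezout coefficients alongside the remainders: start with r₀ = 848 = a·1 + b·0 (s = 1, t = 0) and r₁ = 128 = a·0 + b·1 (s = 0, t = 1); each new remainder r_{k+1} = r_{k-1} − q_k·r_k inherits s_{k+1} = s_{k-1} − q_k·s_k, t_{k+1} = t_{k-1} − q_k·t_k, so r_k = a·s_k + b·t_k at every step:
  q = 6: r = 80, s = 1 − 6·0 = 1, t = 0 − 6·1 = -6  (check: 848·1 + 128·(-6) = 80)
  q = 1: r = 48, s = 0 − 1·1 = -1, t = 1 − 1·(-6) = 7  (check: 848·(-1) + 128·7 = 48)
  q = 1: r = 32, s = 1 − 1·(-1) = 2, t = -6 − 1·7 = -13  (check: 848·2 + 128·(-13) = 32)
  q = 1: r = 16, s = -1 − 1·2 = -3, t = 7 − 1·(-13) = 20  (check: 848·(-3) + 128·20 = 16)
The row with r = 16 (the gcd) gives the Bezout coefficients s = -3, t = 20.
Result: 848 · (-3) + 128 · (20) = 16.

gcd(848, 128) = 16; s = -3, t = 20 (check: 848·(-3) + 128·20 = 16).


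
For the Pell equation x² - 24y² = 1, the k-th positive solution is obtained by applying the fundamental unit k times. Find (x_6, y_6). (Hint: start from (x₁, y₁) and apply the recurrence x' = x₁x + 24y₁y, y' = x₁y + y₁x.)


Step 1: Find the fundamental solution (x₁, y₁) of x² - 24y² = 1.
  Expand √24 as a continued fraction. a₀ = ⌊√24⌋ = 4; iterate m_{k+1} = d_k·a_k − m_k, d_{k+1} = (24 − m_{k+1}²)/d_k, a_{k+1} = ⌊(a₀ + m_{k+1})/d_{k+1}⌋ (starting m₀ = 0, d₀ = 1), with convergents p_k = a_k·p_{k-1} + p_{k-2}, q_k = a_k·q_{k-1} + q_{k-2} (p₋₁ = 1, q₋₁ = 0):
  k = 0: a₀ = 4; p₀/q₀ = 4/1; p₀² − 24·q₀² = 16 − 24 = -8.
  k = 1: m = 4, d = 8, a = ⌊(4 + 4)/8⌋ = 1; p/q = (1·4 + 1)/(1·1 + 0) = 5/1; p² − 24·q² = 25 − 24 = 1.
  The first convergent with p² − 24·q² = 1 gives the fundamental solution (x₁, y₁) = (5, 1).
Step 2: Apply the recurrence (x_{n+1}, y_{n+1}) = (x₁x_n + 24y₁y_n, x₁y_n + y₁x_n) repeatedly.
  From (x_1, y_1) = (5, 1): x_2 = 5·5 + 24·1·1 = 49; y_2 = 5·1 + 1·5 = 10.
  From (x_2, y_2) = (49, 10): x_3 = 5·49 + 24·1·10 = 485; y_3 = 5·10 + 1·49 = 99.
  From (x_3, y_3) = (485, 99): x_4 = 5·485 + 24·1·99 = 4801; y_4 = 5·99 + 1·485 = 980.
  From (x_4, y_4) = (4801, 980): x_5 = 5·4801 + 24·1·980 = 47525; y_5 = 5·980 + 1·4801 = 9701.
  From (x_5, y_5) = (47525, 9701): x_6 = 5·47525 + 24·1·9701 = 470449; y_6 = 5·9701 + 1·47525 = 96030.
Step 3: Verify x_6² - 24·y_6² = 221322261601 - 221322261600 = 1 (should be 1). ✓

(x_1, y_1) = (5, 1); (x_6, y_6) = (470449, 96030).


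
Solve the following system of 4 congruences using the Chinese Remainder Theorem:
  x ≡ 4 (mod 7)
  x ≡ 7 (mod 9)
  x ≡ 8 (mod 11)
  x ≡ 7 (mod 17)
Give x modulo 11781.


Product of moduli M = 7 · 9 · 11 · 17 = 11781.
Merge one congruence at a time:
  Start: x ≡ 4 (mod 7).
  Combine with x ≡ 7 (mod 9); new modulus lcm = 63.
    Write x = 4 + 7·t and substitute into x ≡ 7 (mod 9): 7·t ≡ 7 − 4 = 3 (mod 9).
    The inverse of 7 mod 9 is 4 (since 7·4 = 28 = 3·9 + 1), so t ≡ 4·3 = 12 ≡ 3 (mod 9).
    Then x = 4 + 7·3 = 25, valid modulo lcm(7, 9) = 63: x ≡ 25 (mod 63).
  Combine with x ≡ 8 (mod 11); new modulus lcm = 693.
    Write x = 25 + 63·t and substitute into x ≡ 8 (mod 11): 63·t ≡ 8 − 25 = -17 (mod 11).
    Reduce coefficients mod 11: 8·t ≡ 5 (mod 11).
    The inverse of 8 mod 11 is 7 (since 8·7 = 56 = 5·11 + 1), so t ≡ 7·5 = 35 ≡ 2 (mod 11).
    Then x = 25 + 63·2 = 151, valid modulo lcm(63, 11) = 693: x ≡ 151 (mod 693).
  Combine with x ≡ 7 (mod 17); new modulus lcm = 11781.
    Write x = 151 + 693·t and substitute into x ≡ 7 (mod 17): 693·t ≡ 7 − 151 = -144 (mod 17).
    Reduce coefficients mod 17: 13·t ≡ 9 (mod 17).
    The inverse of 13 mod 17 is 4 (since 13·4 = 52 = 3·17 + 1), so t ≡ 4·9 = 36 ≡ 2 (mod 17).
    Then x = 151 + 693·2 = 1537, valid modulo lcm(693, 17) = 11781: x ≡ 1537 (mod 11781).
Verify against each original: 1537 mod 7 = 4, 1537 mod 9 = 7, 1537 mod 11 = 8, 1537 mod 17 = 7.

x ≡ 1537 (mod 11781).


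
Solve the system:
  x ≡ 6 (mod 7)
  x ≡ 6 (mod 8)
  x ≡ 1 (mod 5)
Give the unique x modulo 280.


Moduli 7, 8, 5 are pairwise coprime; by CRT there is a unique solution modulo M = 7 · 8 · 5 = 280.
Solve pairwise, accumulating the modulus:
  Start with x ≡ 6 (mod 7).
  Combine with x ≡ 6 (mod 8): since gcd(7, 8) = 1, we get a unique residue mod 56.
    Write x = 6 + 7·t and substitute into x ≡ 6 (mod 8): 7·t ≡ 6 − 6 = 0 (mod 8).
    The inverse of 7 mod 8 is 7 (since 7·7 = 49 = 6·8 + 1), so t ≡ 7·0 = 0 ≡ 0 (mod 8).
    Then x = 6 + 7·0 = 6, valid modulo lcm(7, 8) = 56: x ≡ 6 (mod 56).
  Combine with x ≡ 1 (mod 5): since gcd(56, 5) = 1, we get a unique residue mod 280.
    Write x = 6 + 56·t and substitute into x ≡ 1 (mod 5): 56·t ≡ 1 − 6 = -5 (mod 5).
    Reduce coefficients mod 5: 1·t ≡ 0 (mod 5).
    So t ≡ 0 (mod 5).
    Then x = 6 + 56·0 = 6, valid modulo lcm(56, 5) = 280: x ≡ 6 (mod 280).
Verify: 6 mod 7 = 6 ✓, 6 mod 8 = 6 ✓, 6 mod 5 = 1 ✓.

x ≡ 6 (mod 280).


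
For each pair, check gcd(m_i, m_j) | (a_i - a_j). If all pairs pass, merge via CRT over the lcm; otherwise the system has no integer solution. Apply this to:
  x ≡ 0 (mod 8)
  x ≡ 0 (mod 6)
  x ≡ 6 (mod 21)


Moduli 8, 6, 21 are not pairwise coprime, so CRT works modulo lcm(m_i) when all pairwise compatibility conditions hold.
Pairwise compatibility: gcd(m_i, m_j) must divide a_i - a_j for every pair.
Merge one congruence at a time:
  Start: x ≡ 0 (mod 8).
  Combine with x ≡ 0 (mod 6): gcd(8, 6) = 2; 0 - 0 = 0, which IS divisible by 2, so compatible.
    Write x = 0 + 8·t and substitute into x ≡ 0 (mod 6): 8·t ≡ 0 − 0 = 0 (mod 6).
    Divide the congruence (and modulus) by g = 2: 4·t ≡ 0 (mod 3).
    Reduce coefficients mod 3: 1·t ≡ 0 (mod 3).
    So t ≡ 0 (mod 3).
    Then x = 0 + 8·0 = 0, valid modulo lcm(8, 6) = 24: x ≡ 0 (mod 24).
  Combine with x ≡ 6 (mod 21): gcd(24, 21) = 3; 6 - 0 = 6, which IS divisible by 3, so compatible.
    Write x = 0 + 24·t and substitute into x ≡ 6 (mod 21): 24·t ≡ 6 − 0 = 6 (mod 21).
    Divide the congruence (and modulus) by g = 3: 8·t ≡ 2 (mod 7).
    Reduce coefficients mod 7: 1·t ≡ 2 (mod 7).
    So t ≡ 2 (mod 7).
    Then x = 0 + 24·2 = 48, valid modulo lcm(24, 21) = 168: x ≡ 48 (mod 168).
Verify: 48 mod 8 = 0, 48 mod 6 = 0, 48 mod 21 = 6.

x ≡ 48 (mod 168).


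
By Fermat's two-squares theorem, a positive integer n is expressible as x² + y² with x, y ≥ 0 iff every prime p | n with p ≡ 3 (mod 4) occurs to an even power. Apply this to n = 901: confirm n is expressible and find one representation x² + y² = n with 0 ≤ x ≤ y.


Step 1: Factor n = 901 = 17 · 53.
Step 2: Check the mod-4 condition on each prime factor: 17 ≡ 1 (mod 4), exponent 1; 53 ≡ 1 (mod 4), exponent 1.
All primes ≡ 3 (mod 4) appear to even exponent (or don't appear), so by the two-squares theorem n IS expressible as a sum of two squares.
Step 3: Build a representation. Here n = 17 · 53 is a product of primes ≡ 1 (mod 4). Each prime p ≡ 1 (mod 4) is itself a sum of two squares; find a² by testing p − a² for a perfect square:
  17: 17 − 1² = 16 = 4² ⇒ 17 = 1² + 4².
  53: 53 − 1² = 52, 53 − 2² = 49 = 7² ⇒ 53 = 2² + 7².
  Combine using the Brahmagupta–Fibonacci identity (a² + b²)(c² + d²) = (ac − bd)² + (ad + bc)² = (ac + bd)² + (ad − bc)²:
  17 · 53 = 901: from (1² + 4²)(2² + 7²), take (1·2 − 4·7, 1·7 + 4·2) = (2 − 28, 7 + 8) = (-26, 15); dropping signs (only squares matter) gives (26, 15); check 26² + 15² = 676 + 225 = 901 ✓.
Step 4: Order so x ≤ y and verify: 15² + 26² = 225 + 676 = 901 = n. ✓

n = 901 = 15² + 26² (one valid representation with x ≤ y).


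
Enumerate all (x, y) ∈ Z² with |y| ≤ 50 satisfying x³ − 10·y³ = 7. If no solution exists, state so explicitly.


The equation is x³ - 10y³ = 7. For fixed y, x³ = 10·y³ + 7, so a solution requires the RHS to be a perfect cube.
Strategy: iterate y from -50 to 50, compute RHS = 10·y³ + 7, and check whether it is a (positive or negative) perfect cube.
Check small values of y:
  y = 0: RHS = 7 is not a perfect cube.
  y = 1: RHS = 17 is not a perfect cube.
  y = -1: RHS = -3 is not a perfect cube.
  y = 2: RHS = 87 is not a perfect cube.
  y = -2: RHS = -73 is not a perfect cube.
  y = 3: RHS = 277 is not a perfect cube.
  y = -3: RHS = -263 is not a perfect cube.
Continuing the search up to |y| = 50 finds no solutions either.
No (x, y) in the scanned range satisfies the equation.

No integer solutions with |y| ≤ 50.


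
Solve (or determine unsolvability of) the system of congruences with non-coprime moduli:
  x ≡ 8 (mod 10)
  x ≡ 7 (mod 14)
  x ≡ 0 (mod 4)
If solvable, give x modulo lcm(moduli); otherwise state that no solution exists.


Moduli 10, 14, 4 are not pairwise coprime, so CRT works modulo lcm(m_i) when all pairwise compatibility conditions hold.
Pairwise compatibility: gcd(m_i, m_j) must divide a_i - a_j for every pair.
Merge one congruence at a time:
  Start: x ≡ 8 (mod 10).
  Combine with x ≡ 7 (mod 14): gcd(10, 14) = 2, and 7 - 8 = -1 is NOT divisible by 2.
    ⇒ system is inconsistent (no integer solution).

No solution (the system is inconsistent).


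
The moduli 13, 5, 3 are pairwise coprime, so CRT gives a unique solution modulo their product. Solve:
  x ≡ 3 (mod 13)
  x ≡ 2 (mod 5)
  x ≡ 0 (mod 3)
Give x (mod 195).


Moduli 13, 5, 3 are pairwise coprime; by CRT there is a unique solution modulo M = 13 · 5 · 3 = 195.
Solve pairwise, accumulating the modulus:
  Start with x ≡ 3 (mod 13).
  Combine with x ≡ 2 (mod 5): since gcd(13, 5) = 1, we get a unique residue mod 65.
    Write x = 3 + 13·t and substitute into x ≡ 2 (mod 5): 13·t ≡ 2 − 3 = -1 (mod 5).
    Reduce coefficients mod 5: 3·t ≡ 4 (mod 5).
    The inverse of 3 mod 5 is 2 (since 3·2 = 6 = 1·5 + 1), so t ≡ 2·4 = 8 ≡ 3 (mod 5).
    Then x = 3 + 13·3 = 42, valid modulo lcm(13, 5) = 65: x ≡ 42 (mod 65).
  Combine with x ≡ 0 (mod 3): since gcd(65, 3) = 1, we get a unique residue mod 195.
    Write x = 42 + 65·t and substitute into x ≡ 0 (mod 3): 65·t ≡ 0 − 42 = -42 (mod 3).
    Reduce coefficients mod 3: 2·t ≡ 0 (mod 3).
    The inverse of 2 mod 3 is 2 (since 2·2 = 4 = 1·3 + 1), so t ≡ 2·0 = 0 ≡ 0 (mod 3).
    Then x = 42 + 65·0 = 42, valid modulo lcm(65, 3) = 195: x ≡ 42 (mod 195).
Verify: 42 mod 13 = 3 ✓, 42 mod 5 = 2 ✓, 42 mod 3 = 0 ✓.

x ≡ 42 (mod 195).


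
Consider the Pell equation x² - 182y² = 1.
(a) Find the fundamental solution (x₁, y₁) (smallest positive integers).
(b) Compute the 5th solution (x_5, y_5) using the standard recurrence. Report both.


Step 1: Find the fundamental solution (x₁, y₁) of x² - 182y² = 1.
  Expand √182 as a continued fraction. a₀ = ⌊√182⌋ = 13; iterate m_{k+1} = d_k·a_k − m_k, d_{k+1} = (182 − m_{k+1}²)/d_k, a_{k+1} = ⌊(a₀ + m_{k+1})/d_{k+1}⌋ (starting m₀ = 0, d₀ = 1), with convergents p_k = a_k·p_{k-1} + p_{k-2}, q_k = a_k·q_{k-1} + q_{k-2} (p₋₁ = 1, q₋₁ = 0):
  k = 0: a₀ = 13; p₀/q₀ = 13/1; p₀² − 182·q₀² = 169 − 182 = -13.
  k = 1: m = 13, d = 13, a = ⌊(13 + 13)/13⌋ = 2; p/q = (2·13 + 1)/(2·1 + 0) = 27/2; p² − 182·q² = 729 − 728 = 1.
  The first convergent with p² − 182·q² = 1 gives the fundamental solution (x₁, y₁) = (27, 2).
Step 2: Apply the recurrence (x_{n+1}, y_{n+1}) = (x₁x_n + 182y₁y_n, x₁y_n + y₁x_n) repeatedly.
  From (x_1, y_1) = (27, 2): x_2 = 27·27 + 182·2·2 = 1457; y_2 = 27·2 + 2·27 = 108.
  From (x_2, y_2) = (1457, 108): x_3 = 27·1457 + 182·2·108 = 78651; y_3 = 27·108 + 2·1457 = 5830.
  From (x_3, y_3) = (78651, 5830): x_4 = 27·78651 + 182·2·5830 = 4245697; y_4 = 27·5830 + 2·78651 = 314712.
  From (x_4, y_4) = (4245697, 314712): x_5 = 27·4245697 + 182·2·314712 = 229188987; y_5 = 27·314712 + 2·4245697 = 16988618.
Step 3: Verify x_5² - 182·y_5² = 52527591762086169 - 52527591762086168 = 1 (should be 1). ✓

(x_1, y_1) = (27, 2); (x_5, y_5) = (229188987, 16988618).


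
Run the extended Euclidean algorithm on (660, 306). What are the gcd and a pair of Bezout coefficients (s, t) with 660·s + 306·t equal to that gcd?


Euclidean algorithm on (660, 306) — divide until remainder is 0:
  660 = 2 · 306 + 48
  306 = 6 · 48 + 18
  48 = 2 · 18 + 12
  18 = 1 · 12 + 6
  12 = 2 · 6 + 0
gcd(660, 306) = 6.
Track Bezout coefficients alongside the remainders: start with r₀ = 660 = a·1 + b·0 (s = 1, t = 0) and r₁ = 306 = a·0 + b·1 (s = 0, t = 1); each new remainder r_{k+1} = r_{k-1} − q_k·r_k inherits s_{k+1} = s_{k-1} − q_k·s_k, t_{k+1} = t_{k-1} − q_k·t_k, so r_k = a·s_k + b·t_k at every step:
  q = 2: r = 48, s = 1 − 2·0 = 1, t = 0 − 2·1 = -2  (check: 660·1 + 306·(-2) = 48)
  q = 6: r = 18, s = 0 − 6·1 = -6, t = 1 − 6·(-2) = 13  (check: 660·(-6) + 306·13 = 18)
  q = 2: r = 12, s = 1 − 2·(-6) = 13, t = -2 − 2·13 = -28  (check: 660·13 + 306·(-28) = 12)
  q = 1: r = 6, s = -6 − 1·13 = -19, t = 13 − 1·(-28) = 41  (check: 660·(-19) + 306·41 = 6)
The row with r = 6 (the gcd) gives the Bezout coefficients s = -19, t = 41.
Result: 660 · (-19) + 306 · (41) = 6.

gcd(660, 306) = 6; s = -19, t = 41 (check: 660·(-19) + 306·41 = 6).


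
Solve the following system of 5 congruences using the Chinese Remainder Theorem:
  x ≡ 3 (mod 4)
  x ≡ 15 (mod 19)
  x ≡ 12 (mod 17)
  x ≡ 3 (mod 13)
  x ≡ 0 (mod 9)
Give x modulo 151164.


Product of moduli M = 4 · 19 · 17 · 13 · 9 = 151164.
Merge one congruence at a time:
  Start: x ≡ 3 (mod 4).
  Combine with x ≡ 15 (mod 19); new modulus lcm = 76.
    Write x = 3 + 4·t and substitute into x ≡ 15 (mod 19): 4·t ≡ 15 − 3 = 12 (mod 19).
    The inverse of 4 mod 19 is 5 (since 4·5 = 20 = 1·19 + 1), so t ≡ 5·12 = 60 ≡ 3 (mod 19).
    Then x = 3 + 4·3 = 15, valid modulo lcm(4, 19) = 76: x ≡ 15 (mod 76).
  Combine with x ≡ 12 (mod 17); new modulus lcm = 1292.
    Write x = 15 + 76·t and substitute into x ≡ 12 (mod 17): 76·t ≡ 12 − 15 = -3 (mod 17).
    Reduce coefficients mod 17: 8·t ≡ 14 (mod 17).
    The inverse of 8 mod 17 is 15 (since 8·15 = 120 = 7·17 + 1), so t ≡ 15·14 = 210 ≡ 6 (mod 17).
    Then x = 15 + 76·6 = 471, valid modulo lcm(76, 17) = 1292: x ≡ 471 (mod 1292).
  Combine with x ≡ 3 (mod 13); new modulus lcm = 16796.
    Write x = 471 + 1292·t and substitute into x ≡ 3 (mod 13): 1292·t ≡ 3 − 471 = -468 (mod 13).
    Reduce coefficients mod 13: 5·t ≡ 0 (mod 13).
    The inverse of 5 mod 13 is 8 (since 5·8 = 40 = 3·13 + 1), so t ≡ 8·0 = 0 ≡ 0 (mod 13).
    Then x = 471 + 1292·0 = 471, valid modulo lcm(1292, 13) = 16796: x ≡ 471 (mod 16796).
  Combine with x ≡ 0 (mod 9); new modulus lcm = 151164.
    Write x = 471 + 16796·t and substitute into x ≡ 0 (mod 9): 16796·t ≡ 0 − 471 = -471 (mod 9).
    Reduce coefficients mod 9: 2·t ≡ 6 (mod 9).
    The inverse of 2 mod 9 is 5 (since 2·5 = 10 = 1·9 + 1), so t ≡ 5·6 = 30 ≡ 3 (mod 9).
    Then x = 471 + 16796·3 = 50859, valid modulo lcm(16796, 9) = 151164: x ≡ 50859 (mod 151164).
Verify against each original: 50859 mod 4 = 3, 50859 mod 19 = 15, 50859 mod 17 = 12, 50859 mod 13 = 3, 50859 mod 9 = 0.

x ≡ 50859 (mod 151164).


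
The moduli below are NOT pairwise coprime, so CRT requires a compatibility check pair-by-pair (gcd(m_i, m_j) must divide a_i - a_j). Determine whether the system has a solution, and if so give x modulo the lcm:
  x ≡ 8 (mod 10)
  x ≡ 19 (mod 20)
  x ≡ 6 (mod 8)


Moduli 10, 20, 8 are not pairwise coprime, so CRT works modulo lcm(m_i) when all pairwise compatibility conditions hold.
Pairwise compatibility: gcd(m_i, m_j) must divide a_i - a_j for every pair.
Merge one congruence at a time:
  Start: x ≡ 8 (mod 10).
  Combine with x ≡ 19 (mod 20): gcd(10, 20) = 10, and 19 - 8 = 11 is NOT divisible by 10.
    ⇒ system is inconsistent (no integer solution).

No solution (the system is inconsistent).


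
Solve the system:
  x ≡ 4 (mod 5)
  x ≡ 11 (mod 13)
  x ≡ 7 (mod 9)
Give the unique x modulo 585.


Moduli 5, 13, 9 are pairwise coprime; by CRT there is a unique solution modulo M = 5 · 13 · 9 = 585.
Solve pairwise, accumulating the modulus:
  Start with x ≡ 4 (mod 5).
  Combine with x ≡ 11 (mod 13): since gcd(5, 13) = 1, we get a unique residue mod 65.
    Write x = 4 + 5·t and substitute into x ≡ 11 (mod 13): 5·t ≡ 11 − 4 = 7 (mod 13).
    The inverse of 5 mod 13 is 8 (since 5·8 = 40 = 3·13 + 1), so t ≡ 8·7 = 56 ≡ 4 (mod 13).
    Then x = 4 + 5·4 = 24, valid modulo lcm(5, 13) = 65: x ≡ 24 (mod 65).
  Combine with x ≡ 7 (mod 9): since gcd(65, 9) = 1, we get a unique residue mod 585.
    Write x = 24 + 65·t and substitute into x ≡ 7 (mod 9): 65·t ≡ 7 − 24 = -17 (mod 9).
    Reduce coefficients mod 9: 2·t ≡ 1 (mod 9).
    The inverse of 2 mod 9 is 5 (since 2·5 = 10 = 1·9 + 1), so t ≡ 5·1 = 5 ≡ 5 (mod 9).
    Then x = 24 + 65·5 = 349, valid modulo lcm(65, 9) = 585: x ≡ 349 (mod 585).
Verify: 349 mod 5 = 4 ✓, 349 mod 13 = 11 ✓, 349 mod 9 = 7 ✓.

x ≡ 349 (mod 585).


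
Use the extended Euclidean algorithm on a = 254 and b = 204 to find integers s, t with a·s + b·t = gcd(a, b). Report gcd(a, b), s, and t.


Euclidean algorithm on (254, 204) — divide until remainder is 0:
  254 = 1 · 204 + 50
  204 = 4 · 50 + 4
  50 = 12 · 4 + 2
  4 = 2 · 2 + 0
gcd(254, 204) = 2.
Track Bezout coefficients alongside the remainders: start with r₀ = 254 = a·1 + b·0 (s = 1, t = 0) and r₁ = 204 = a·0 + b·1 (s = 0, t = 1); each new remainder r_{k+1} = r_{k-1} − q_k·r_k inherits s_{k+1} = s_{k-1} − q_k·s_k, t_{k+1} = t_{k-1} − q_k·t_k, so r_k = a·s_k + b·t_k at every step:
  q = 1: r = 50, s = 1 − 1·0 = 1, t = 0 − 1·1 = -1  (check: 254·1 + 204·(-1) = 50)
  q = 4: r = 4, s = 0 − 4·1 = -4, t = 1 − 4·(-1) = 5  (check: 254·(-4) + 204·5 = 4)
  q = 12: r = 2, s = 1 − 12·(-4) = 49, t = -1 − 12·5 = -61  (check: 254·49 + 204·(-61) = 2)
The row with r = 2 (the gcd) gives the Bezout coefficients s = 49, t = -61.
Result: 254 · (49) + 204 · (-61) = 2.

gcd(254, 204) = 2; s = 49, t = -61 (check: 254·49 + 204·(-61) = 2).


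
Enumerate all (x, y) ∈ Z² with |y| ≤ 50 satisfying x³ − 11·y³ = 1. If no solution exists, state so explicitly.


The equation is x³ - 11y³ = 1. For fixed y, x³ = 11·y³ + 1, so a solution requires the RHS to be a perfect cube.
Strategy: iterate y from -50 to 50, compute RHS = 11·y³ + 1, and check whether it is a (positive or negative) perfect cube.
Check small values of y:
  y = 0: RHS = 1 = (1)³ ⇒ x = 1 works.
  y = 1: RHS = 12 is not a perfect cube.
  y = -1: RHS = -10 is not a perfect cube.
  y = 2: RHS = 89 is not a perfect cube.
  y = -2: RHS = -87 is not a perfect cube.
  y = 3: RHS = 298 is not a perfect cube.
  y = -3: RHS = -296 is not a perfect cube.
Continuing the search up to |y| = 50 finds no further solutions beyond those listed.
Collected solutions: (1, 0).

Solutions (with |y| ≤ 50): (1, 0).


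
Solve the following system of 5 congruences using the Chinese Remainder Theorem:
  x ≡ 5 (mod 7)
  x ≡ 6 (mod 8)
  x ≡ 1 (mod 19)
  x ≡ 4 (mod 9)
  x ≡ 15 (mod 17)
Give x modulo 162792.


Product of moduli M = 7 · 8 · 19 · 9 · 17 = 162792.
Merge one congruence at a time:
  Start: x ≡ 5 (mod 7).
  Combine with x ≡ 6 (mod 8); new modulus lcm = 56.
    Write x = 5 + 7·t and substitute into x ≡ 6 (mod 8): 7·t ≡ 6 − 5 = 1 (mod 8).
    The inverse of 7 mod 8 is 7 (since 7·7 = 49 = 6·8 + 1), so t ≡ 7·1 = 7 ≡ 7 (mod 8).
    Then x = 5 + 7·7 = 54, valid modulo lcm(7, 8) = 56: x ≡ 54 (mod 56).
  Combine with x ≡ 1 (mod 19); new modulus lcm = 1064.
    Write x = 54 + 56·t and substitute into x ≡ 1 (mod 19): 56·t ≡ 1 − 54 = -53 (mod 19).
    Reduce coefficients mod 19: 18·t ≡ 4 (mod 19).
    The inverse of 18 mod 19 is 18 (since 18·18 = 324 = 17·19 + 1), so t ≡ 18·4 = 72 ≡ 15 (mod 19).
    Then x = 54 + 56·15 = 894, valid modulo lcm(56, 19) = 1064: x ≡ 894 (mod 1064).
  Combine with x ≡ 4 (mod 9); new modulus lcm = 9576.
    Write x = 894 + 1064·t and substitute into x ≡ 4 (mod 9): 1064·t ≡ 4 − 894 = -890 (mod 9).
    Reduce coefficients mod 9: 2·t ≡ 1 (mod 9).
    The inverse of 2 mod 9 is 5 (since 2·5 = 10 = 1·9 + 1), so t ≡ 5·1 = 5 ≡ 5 (mod 9).
    Then x = 894 + 1064·5 = 6214, valid modulo lcm(1064, 9) = 9576: x ≡ 6214 (mod 9576).
  Combine with x ≡ 15 (mod 17); new modulus lcm = 162792.
    Write x = 6214 + 9576·t and substitute into x ≡ 15 (mod 17): 9576·t ≡ 15 − 6214 = -6199 (mod 17).
    Reduce coefficients mod 17: 5·t ≡ 6 (mod 17).
    The inverse of 5 mod 17 is 7 (since 5·7 = 35 = 2·17 + 1), so t ≡ 7·6 = 42 ≡ 8 (mod 17).
    Then x = 6214 + 9576·8 = 82822, valid modulo lcm(9576, 17) = 162792: x ≡ 82822 (mod 162792).
Verify against each original: 82822 mod 7 = 5, 82822 mod 8 = 6, 82822 mod 19 = 1, 82822 mod 9 = 4, 82822 mod 17 = 15.

x ≡ 82822 (mod 162792).


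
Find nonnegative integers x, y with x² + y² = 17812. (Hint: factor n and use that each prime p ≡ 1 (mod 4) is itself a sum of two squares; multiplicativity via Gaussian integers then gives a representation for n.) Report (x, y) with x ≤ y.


Step 1: Factor n = 17812 = 2^2 · 61 · 73.
Step 2: Check the mod-4 condition on each prime factor: 2 = 2 (special); 61 ≡ 1 (mod 4), exponent 1; 73 ≡ 1 (mod 4), exponent 1.
All primes ≡ 3 (mod 4) appear to even exponent (or don't appear), so by the two-squares theorem n IS expressible as a sum of two squares.
Step 3: Build a representation. Group n = k² · m with k = 2 and m = 61 · 73 = 4453 (a product of primes ≡ 1 (mod 4)); a representation of m scales to one of n via (k·x)² + (k·y)² = k²(x² + y²). Each prime p ≡ 1 (mod 4) is itself a sum of two squares; find a² by testing p − a² for a perfect square:
  61: 61 − 1² = 60, 61 − 2² = 57, 61 − 3² = 52, 61 − 4² = 45, 61 − 5² = 36 = 6² ⇒ 61 = 5² + 6².
  73: 73 − 1² = 72, 73 − 2² = 69, 73 − 3² = 64 = 8² ⇒ 73 = 3² + 8².
  Combine using the Brahmagupta–Fibonacci identity (a² + b²)(c² + d²) = (ac − bd)² + (ad + bc)² = (ac + bd)² + (ad − bc)²:
  61 · 73 = 4453: from (5² + 6²)(3² + 8²), take (5·3 − 6·8, 5·8 + 6·3) = (15 − 48, 40 + 18) = (-33, 58); dropping signs (only squares matter) gives (33, 58); check 33² + 58² = 1089 + 3364 = 4453 ✓.
  Scale by k = 2: (2·33, 2·58) = (66, 116).
Step 4: Order so x ≤ y and verify: 66² + 116² = 4356 + 13456 = 17812 = n. ✓

n = 17812 = 66² + 116² (one valid representation with x ≤ y).


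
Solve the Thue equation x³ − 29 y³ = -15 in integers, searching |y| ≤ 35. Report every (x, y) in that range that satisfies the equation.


The equation is x³ - 29y³ = -15. For fixed y, x³ = 29·y³ − 15, so a solution requires the RHS to be a perfect cube.
Strategy: iterate y from -35 to 35, compute RHS = 29·y³ − 15, and check whether it is a (positive or negative) perfect cube.
Check small values of y:
  y = 0: RHS = -15 is not a perfect cube.
  y = 1: RHS = 14 is not a perfect cube.
  y = -1: RHS = -44 is not a perfect cube.
  y = 2: RHS = 217 is not a perfect cube.
  y = -2: RHS = -247 is not a perfect cube.
  y = 3: RHS = 768 is not a perfect cube.
  y = -3: RHS = -798 is not a perfect cube.
Continuing the search up to |y| = 35 finds no solutions either.
No (x, y) in the scanned range satisfies the equation.

No integer solutions with |y| ≤ 35.


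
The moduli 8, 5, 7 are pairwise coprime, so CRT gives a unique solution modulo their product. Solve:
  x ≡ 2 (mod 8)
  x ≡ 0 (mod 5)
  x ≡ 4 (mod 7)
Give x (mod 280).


Moduli 8, 5, 7 are pairwise coprime; by CRT there is a unique solution modulo M = 8 · 5 · 7 = 280.
Solve pairwise, accumulating the modulus:
  Start with x ≡ 2 (mod 8).
  Combine with x ≡ 0 (mod 5): since gcd(8, 5) = 1, we get a unique residue mod 40.
    Write x = 2 + 8·t and substitute into x ≡ 0 (mod 5): 8·t ≡ 0 − 2 = -2 (mod 5).
    Reduce coefficients mod 5: 3·t ≡ 3 (mod 5).
    The inverse of 3 mod 5 is 2 (since 3·2 = 6 = 1·5 + 1), so t ≡ 2·3 = 6 ≡ 1 (mod 5).
    Then x = 2 + 8·1 = 10, valid modulo lcm(8, 5) = 40: x ≡ 10 (mod 40).
  Combine with x ≡ 4 (mod 7): since gcd(40, 7) = 1, we get a unique residue mod 280.
    Write x = 10 + 40·t and substitute into x ≡ 4 (mod 7): 40·t ≡ 4 − 10 = -6 (mod 7).
    Reduce coefficients mod 7: 5·t ≡ 1 (mod 7).
    The inverse of 5 mod 7 is 3 (since 5·3 = 15 = 2·7 + 1), so t ≡ 3·1 = 3 ≡ 3 (mod 7).
    Then x = 10 + 40·3 = 130, valid modulo lcm(40, 7) = 280: x ≡ 130 (mod 280).
Verify: 130 mod 8 = 2 ✓, 130 mod 5 = 0 ✓, 130 mod 7 = 4 ✓.

x ≡ 130 (mod 280).


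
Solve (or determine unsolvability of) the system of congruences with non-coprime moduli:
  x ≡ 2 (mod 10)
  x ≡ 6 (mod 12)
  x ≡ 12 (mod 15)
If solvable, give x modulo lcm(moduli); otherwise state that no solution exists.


Moduli 10, 12, 15 are not pairwise coprime, so CRT works modulo lcm(m_i) when all pairwise compatibility conditions hold.
Pairwise compatibility: gcd(m_i, m_j) must divide a_i - a_j for every pair.
Merge one congruence at a time:
  Start: x ≡ 2 (mod 10).
  Combine with x ≡ 6 (mod 12): gcd(10, 12) = 2; 6 - 2 = 4, which IS divisible by 2, so compatible.
    Write x = 2 + 10·t and substitute into x ≡ 6 (mod 12): 10·t ≡ 6 − 2 = 4 (mod 12).
    Divide the congruence (and modulus) by g = 2: 5·t ≡ 2 (mod 6).
    The inverse of 5 mod 6 is 5 (since 5·5 = 25 = 4·6 + 1), so t ≡ 5·2 = 10 ≡ 4 (mod 6).
    Then x = 2 + 10·4 = 42, valid modulo lcm(10, 12) = 60: x ≡ 42 (mod 60).
  Combine with x ≡ 12 (mod 15): gcd(60, 15) = 15; 12 - 42 = -30, which IS divisible by 15, so compatible.
    Write x = 42 + 60·t and substitute into x ≡ 12 (mod 15): 60·t ≡ 12 − 42 = -30 (mod 15).
    Divide the congruence (and modulus) by g = 15: 4·t ≡ -2 (mod 1).
    Modulo 1 every t works; take t = 0.
    Then x = 42 + 60·0 = 42, valid modulo lcm(60, 15) = 60: x ≡ 42 (mod 60).
Verify: 42 mod 10 = 2, 42 mod 12 = 6, 42 mod 15 = 12.

x ≡ 42 (mod 60).


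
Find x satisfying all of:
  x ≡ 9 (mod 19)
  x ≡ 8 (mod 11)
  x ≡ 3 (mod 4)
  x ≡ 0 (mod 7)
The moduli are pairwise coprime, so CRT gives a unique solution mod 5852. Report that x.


Product of moduli M = 19 · 11 · 4 · 7 = 5852.
Merge one congruence at a time:
  Start: x ≡ 9 (mod 19).
  Combine with x ≡ 8 (mod 11); new modulus lcm = 209.
    Write x = 9 + 19·t and substitute into x ≡ 8 (mod 11): 19·t ≡ 8 − 9 = -1 (mod 11).
    Reduce coefficients mod 11: 8·t ≡ 10 (mod 11).
    The inverse of 8 mod 11 is 7 (since 8·7 = 56 = 5·11 + 1), so t ≡ 7·10 = 70 ≡ 4 (mod 11).
    Then x = 9 + 19·4 = 85, valid modulo lcm(19, 11) = 209: x ≡ 85 (mod 209).
  Combine with x ≡ 3 (mod 4); new modulus lcm = 836.
    Write x = 85 + 209·t and substitute into x ≡ 3 (mod 4): 209·t ≡ 3 − 85 = -82 (mod 4).
    Reduce coefficients mod 4: 1·t ≡ 2 (mod 4).
    So t ≡ 2 (mod 4).
    Then x = 85 + 209·2 = 503, valid modulo lcm(209, 4) = 836: x ≡ 503 (mod 836).
  Combine with x ≡ 0 (mod 7); new modulus lcm = 5852.
    Write x = 503 + 836·t and substitute into x ≡ 0 (mod 7): 836·t ≡ 0 − 503 = -503 (mod 7).
    Reduce coefficients mod 7: 3·t ≡ 1 (mod 7).
    The inverse of 3 mod 7 is 5 (since 3·5 = 15 = 2·7 + 1), so t ≡ 5·1 = 5 ≡ 5 (mod 7).
    Then x = 503 + 836·5 = 4683, valid modulo lcm(836, 7) = 5852: x ≡ 4683 (mod 5852).
Verify against each original: 4683 mod 19 = 9, 4683 mod 11 = 8, 4683 mod 4 = 3, 4683 mod 7 = 0.

x ≡ 4683 (mod 5852).


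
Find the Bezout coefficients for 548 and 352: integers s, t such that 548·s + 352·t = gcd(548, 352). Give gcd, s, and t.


Euclidean algorithm on (548, 352) — divide until remainder is 0:
  548 = 1 · 352 + 196
  352 = 1 · 196 + 156
  196 = 1 · 156 + 40
  156 = 3 · 40 + 36
  40 = 1 · 36 + 4
  36 = 9 · 4 + 0
gcd(548, 352) = 4.
Track Bezout coefficients alongside the remainders: start with r₀ = 548 = a·1 + b·0 (s = 1, t = 0) and r₁ = 352 = a·0 + b·1 (s = 0, t = 1); each new remainder r_{k+1} = r_{k-1} − q_k·r_k inherits s_{k+1} = s_{k-1} − q_k·s_k, t_{k+1} = t_{k-1} − q_k·t_k, so r_k = a·s_k + b·t_k at every step:
  q = 1: r = 196, s = 1 − 1·0 = 1, t = 0 − 1·1 = -1  (check: 548·1 + 352·(-1) = 196)
  q = 1: r = 156, s = 0 − 1·1 = -1, t = 1 − 1·(-1) = 2  (check: 548·(-1) + 352·2 = 156)
  q = 1: r = 40, s = 1 − 1·(-1) = 2, t = -1 − 1·2 = -3  (check: 548·2 + 352·(-3) = 40)
  q = 3: r = 36, s = -1 − 3·2 = -7, t = 2 − 3·(-3) = 11  (check: 548·(-7) + 352·11 = 36)
  q = 1: r = 4, s = 2 − 1·(-7) = 9, t = -3 − 1·11 = -14  (check: 548·9 + 352·(-14) = 4)
The row with r = 4 (the gcd) gives the Bezout coefficients s = 9, t = -14.
Result: 548 · (9) + 352 · (-14) = 4.

gcd(548, 352) = 4; s = 9, t = -14 (check: 548·9 + 352·(-14) = 4).


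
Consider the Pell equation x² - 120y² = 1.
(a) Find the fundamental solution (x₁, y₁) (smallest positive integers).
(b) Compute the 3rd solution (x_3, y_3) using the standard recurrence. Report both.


Step 1: Find the fundamental solution (x₁, y₁) of x² - 120y² = 1.
  Expand √120 as a continued fraction. a₀ = ⌊√120⌋ = 10; iterate m_{k+1} = d_k·a_k − m_k, d_{k+1} = (120 − m_{k+1}²)/d_k, a_{k+1} = ⌊(a₀ + m_{k+1})/d_{k+1}⌋ (starting m₀ = 0, d₀ = 1), with convergents p_k = a_k·p_{k-1} + p_{k-2}, q_k = a_k·q_{k-1} + q_{k-2} (p₋₁ = 1, q₋₁ = 0):
  k = 0: a₀ = 10; p₀/q₀ = 10/1; p₀² − 120·q₀² = 100 − 120 = -20.
  k = 1: m = 10, d = 20, a = ⌊(10 + 10)/20⌋ = 1; p/q = (1·10 + 1)/(1·1 + 0) = 11/1; p² − 120·q² = 121 − 120 = 1.
  The first convergent with p² − 120·q² = 1 gives the fundamental solution (x₁, y₁) = (11, 1).
Step 2: Apply the recurrence (x_{n+1}, y_{n+1}) = (x₁x_n + 120y₁y_n, x₁y_n + y₁x_n) repeatedly.
  From (x_1, y_1) = (11, 1): x_2 = 11·11 + 120·1·1 = 241; y_2 = 11·1 + 1·11 = 22.
  From (x_2, y_2) = (241, 22): x_3 = 11·241 + 120·1·22 = 5291; y_3 = 11·22 + 1·241 = 483.
Step 3: Verify x_3² - 120·y_3² = 27994681 - 27994680 = 1 (should be 1). ✓

(x_1, y_1) = (11, 1); (x_3, y_3) = (5291, 483).


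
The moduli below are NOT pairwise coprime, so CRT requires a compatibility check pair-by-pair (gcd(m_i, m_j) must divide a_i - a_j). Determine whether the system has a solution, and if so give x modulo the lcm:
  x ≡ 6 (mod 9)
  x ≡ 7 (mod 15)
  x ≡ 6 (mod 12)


Moduli 9, 15, 12 are not pairwise coprime, so CRT works modulo lcm(m_i) when all pairwise compatibility conditions hold.
Pairwise compatibility: gcd(m_i, m_j) must divide a_i - a_j for every pair.
Merge one congruence at a time:
  Start: x ≡ 6 (mod 9).
  Combine with x ≡ 7 (mod 15): gcd(9, 15) = 3, and 7 - 6 = 1 is NOT divisible by 3.
    ⇒ system is inconsistent (no integer solution).

No solution (the system is inconsistent).


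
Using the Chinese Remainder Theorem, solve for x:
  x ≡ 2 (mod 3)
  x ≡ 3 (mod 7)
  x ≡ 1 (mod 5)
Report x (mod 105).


Moduli 3, 7, 5 are pairwise coprime; by CRT there is a unique solution modulo M = 3 · 7 · 5 = 105.
Solve pairwise, accumulating the modulus:
  Start with x ≡ 2 (mod 3).
  Combine with x ≡ 3 (mod 7): since gcd(3, 7) = 1, we get a unique residue mod 21.
    Write x = 2 + 3·t and substitute into x ≡ 3 (mod 7): 3·t ≡ 3 − 2 = 1 (mod 7).
    The inverse of 3 mod 7 is 5 (since 3·5 = 15 = 2·7 + 1), so t ≡ 5·1 = 5 ≡ 5 (mod 7).
    Then x = 2 + 3·5 = 17, valid modulo lcm(3, 7) = 21: x ≡ 17 (mod 21).
  Combine with x ≡ 1 (mod 5): since gcd(21, 5) = 1, we get a unique residue mod 105.
    Write x = 17 + 21·t and substitute into x ≡ 1 (mod 5): 21·t ≡ 1 − 17 = -16 (mod 5).
    Reduce coefficients mod 5: 1·t ≡ 4 (mod 5).
    So t ≡ 4 (mod 5).
    Then x = 17 + 21·4 = 101, valid modulo lcm(21, 5) = 105: x ≡ 101 (mod 105).
Verify: 101 mod 3 = 2 ✓, 101 mod 7 = 3 ✓, 101 mod 5 = 1 ✓.

x ≡ 101 (mod 105).


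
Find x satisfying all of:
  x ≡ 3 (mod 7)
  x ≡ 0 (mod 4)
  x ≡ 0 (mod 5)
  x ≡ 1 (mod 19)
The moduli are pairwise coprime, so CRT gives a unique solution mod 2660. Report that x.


Product of moduli M = 7 · 4 · 5 · 19 = 2660.
Merge one congruence at a time:
  Start: x ≡ 3 (mod 7).
  Combine with x ≡ 0 (mod 4); new modulus lcm = 28.
    Write x = 3 + 7·t and substitute into x ≡ 0 (mod 4): 7·t ≡ 0 − 3 = -3 (mod 4).
    Reduce coefficients mod 4: 3·t ≡ 1 (mod 4).
    The inverse of 3 mod 4 is 3 (since 3·3 = 9 = 2·4 + 1), so t ≡ 3·1 = 3 ≡ 3 (mod 4).
    Then x = 3 + 7·3 = 24, valid modulo lcm(7, 4) = 28: x ≡ 24 (mod 28).
  Combine with x ≡ 0 (mod 5); new modulus lcm = 140.
    Write x = 24 + 28·t and substitute into x ≡ 0 (mod 5): 28·t ≡ 0 − 24 = -24 (mod 5).
    Reduce coefficients mod 5: 3·t ≡ 1 (mod 5).
    The inverse of 3 mod 5 is 2 (since 3·2 = 6 = 1·5 + 1), so t ≡ 2·1 = 2 ≡ 2 (mod 5).
    Then x = 24 + 28·2 = 80, valid modulo lcm(28, 5) = 140: x ≡ 80 (mod 140).
  Combine with x ≡ 1 (mod 19); new modulus lcm = 2660.
    Write x = 80 + 140·t and substitute into x ≡ 1 (mod 19): 140·t ≡ 1 − 80 = -79 (mod 19).
    Reduce coefficients mod 19: 7·t ≡ 16 (mod 19).
    The inverse of 7 mod 19 is 11 (since 7·11 = 77 = 4·19 + 1), so t ≡ 11·16 = 176 ≡ 5 (mod 19).
    Then x = 80 + 140·5 = 780, valid modulo lcm(140, 19) = 2660: x ≡ 780 (mod 2660).
Verify against each original: 780 mod 7 = 3, 780 mod 4 = 0, 780 mod 5 = 0, 780 mod 19 = 1.

x ≡ 780 (mod 2660).


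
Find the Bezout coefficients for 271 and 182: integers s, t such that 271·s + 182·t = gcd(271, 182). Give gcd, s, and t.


Euclidean algorithm on (271, 182) — divide until remainder is 0:
  271 = 1 · 182 + 89
  182 = 2 · 89 + 4
  89 = 22 · 4 + 1
  4 = 4 · 1 + 0
gcd(271, 182) = 1.
Track Bezout coefficients alongside the remainders: start with r₀ = 271 = a·1 + b·0 (s = 1, t = 0) and r₁ = 182 = a·0 + b·1 (s = 0, t = 1); each new remainder r_{k+1} = r_{k-1} − q_k·r_k inherits s_{k+1} = s_{k-1} − q_k·s_k, t_{k+1} = t_{k-1} − q_k·t_k, so r_k = a·s_k + b·t_k at every step:
  q = 1: r = 89, s = 1 − 1·0 = 1, t = 0 − 1·1 = -1  (check: 271·1 + 182·(-1) = 89)
  q = 2: r = 4, s = 0 − 2·1 = -2, t = 1 − 2·(-1) = 3  (check: 271·(-2) + 182·3 = 4)
  q = 22: r = 1, s = 1 − 22·(-2) = 45, t = -1 − 22·3 = -67  (check: 271·45 + 182·(-67) = 1)
The row with r = 1 (the gcd) gives the Bezout coefficients s = 45, t = -67.
Result: 271 · (45) + 182 · (-67) = 1.

gcd(271, 182) = 1; s = 45, t = -67 (check: 271·45 + 182·(-67) = 1).


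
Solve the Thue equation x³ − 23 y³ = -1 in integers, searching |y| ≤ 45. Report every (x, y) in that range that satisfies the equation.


The equation is x³ - 23y³ = -1. For fixed y, x³ = 23·y³ − 1, so a solution requires the RHS to be a perfect cube.
Strategy: iterate y from -45 to 45, compute RHS = 23·y³ − 1, and check whether it is a (positive or negative) perfect cube.
Check small values of y:
  y = 0: RHS = -1 = (-1)³ ⇒ x = -1 works.
  y = 1: RHS = 22 is not a perfect cube.
  y = -1: RHS = -24 is not a perfect cube.
  y = 2: RHS = 183 is not a perfect cube.
  y = -2: RHS = -185 is not a perfect cube.
  y = 3: RHS = 620 is not a perfect cube.
  y = -3: RHS = -622 is not a perfect cube.
Continuing the search up to |y| = 45 finds no further solutions beyond those listed.
Collected solutions: (-1, 0).

Solutions (with |y| ≤ 45): (-1, 0).


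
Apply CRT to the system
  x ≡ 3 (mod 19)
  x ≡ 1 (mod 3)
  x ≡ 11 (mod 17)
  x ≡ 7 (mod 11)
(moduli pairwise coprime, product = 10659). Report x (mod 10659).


Product of moduli M = 19 · 3 · 17 · 11 = 10659.
Merge one congruence at a time:
  Start: x ≡ 3 (mod 19).
  Combine with x ≡ 1 (mod 3); new modulus lcm = 57.
    Write x = 3 + 19·t and substitute into x ≡ 1 (mod 3): 19·t ≡ 1 − 3 = -2 (mod 3).
    Reduce coefficients mod 3: 1·t ≡ 1 (mod 3).
    So t ≡ 1 (mod 3).
    Then x = 3 + 19·1 = 22, valid modulo lcm(19, 3) = 57: x ≡ 22 (mod 57).
  Combine with x ≡ 11 (mod 17); new modulus lcm = 969.
    Write x = 22 + 57·t and substitute into x ≡ 11 (mod 17): 57·t ≡ 11 − 22 = -11 (mod 17).
    Reduce coefficients mod 17: 6·t ≡ 6 (mod 17).
    The inverse of 6 mod 17 is 3 (since 6·3 = 18 = 1·17 + 1), so t ≡ 3·6 = 18 ≡ 1 (mod 17).
    Then x = 22 + 57·1 = 79, valid modulo lcm(57, 17) = 969: x ≡ 79 (mod 969).
  Combine with x ≡ 7 (mod 11); new modulus lcm = 10659.
    Write x = 79 + 969·t and substitute into x ≡ 7 (mod 11): 969·t ≡ 7 − 79 = -72 (mod 11).
    Reduce coefficients mod 11: 1·t ≡ 5 (mod 11).
    So t ≡ 5 (mod 11).
    Then x = 79 + 969·5 = 4924, valid modulo lcm(969, 11) = 10659: x ≡ 4924 (mod 10659).
Verify against each original: 4924 mod 19 = 3, 4924 mod 3 = 1, 4924 mod 17 = 11, 4924 mod 11 = 7.

x ≡ 4924 (mod 10659).


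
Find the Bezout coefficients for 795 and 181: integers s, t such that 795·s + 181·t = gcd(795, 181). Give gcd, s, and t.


Euclidean algorithm on (795, 181) — divide until remainder is 0:
  795 = 4 · 181 + 71
  181 = 2 · 71 + 39
  71 = 1 · 39 + 32
  39 = 1 · 32 + 7
  32 = 4 · 7 + 4
  7 = 1 · 4 + 3
  4 = 1 · 3 + 1
  3 = 3 · 1 + 0
gcd(795, 181) = 1.
Track Bezout coefficients alongside the remainders: start with r₀ = 795 = a·1 + b·0 (s = 1, t = 0) and r₁ = 181 = a·0 + b·1 (s = 0, t = 1); each new remainder r_{k+1} = r_{k-1} − q_k·r_k inherits s_{k+1} = s_{k-1} − q_k·s_k, t_{k+1} = t_{k-1} − q_k·t_k, so r_k = a·s_k + b·t_k at every step:
  q = 4: r = 71, s = 1 − 4·0 = 1, t = 0 − 4·1 = -4  (check: 795·1 + 181·(-4) = 71)
  q = 2: r = 39, s = 0 − 2·1 = -2, t = 1 − 2·(-4) = 9  (check: 795·(-2) + 181·9 = 39)
  q = 1: r = 32, s = 1 − 1·(-2) = 3, t = -4 − 1·9 = -13  (check: 795·3 + 181·(-13) = 32)
  q = 1: r = 7, s = -2 − 1·3 = -5, t = 9 − 1·(-13) = 22  (check: 795·(-5) + 181·22 = 7)
  q = 4: r = 4, s = 3 − 4·(-5) = 23, t = -13 − 4·22 = -101  (check: 795·23 + 181·(-101) = 4)
  q = 1: r = 3, s = -5 − 1·23 = -28, t = 22 − 1·(-101) = 123  (check: 795·(-28) + 181·123 = 3)
  q = 1: r = 1, s = 23 − 1·(-28) = 51, t = -101 − 1·123 = -224  (check: 795·51 + 181·(-224) = 1)
The row with r = 1 (the gcd) gives the Bezout coefficients s = 51, t = -224.
Result: 795 · (51) + 181 · (-224) = 1.

gcd(795, 181) = 1; s = 51, t = -224 (check: 795·51 + 181·(-224) = 1).
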